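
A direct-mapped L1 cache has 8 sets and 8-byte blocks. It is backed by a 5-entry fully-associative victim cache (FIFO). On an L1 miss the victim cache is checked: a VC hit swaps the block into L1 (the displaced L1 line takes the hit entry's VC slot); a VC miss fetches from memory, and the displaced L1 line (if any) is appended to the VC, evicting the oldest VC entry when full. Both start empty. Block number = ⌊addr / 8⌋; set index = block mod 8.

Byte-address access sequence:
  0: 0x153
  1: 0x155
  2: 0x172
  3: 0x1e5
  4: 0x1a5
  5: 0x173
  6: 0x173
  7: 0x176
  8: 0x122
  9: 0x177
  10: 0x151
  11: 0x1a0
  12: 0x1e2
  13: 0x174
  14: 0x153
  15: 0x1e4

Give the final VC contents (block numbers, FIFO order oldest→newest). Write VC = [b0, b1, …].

0: 0x153 (blk 42, set 2) → MISS  vc=[]
1: 0x155 (blk 42, set 2) → L1-HIT  vc=[]
2: 0x172 (blk 46, set 6) → MISS  vc=[]
3: 0x1e5 (blk 60, set 4) → MISS  vc=[]
4: 0x1a5 (blk 52, set 4) → MISS  vc=[60]
5: 0x173 (blk 46, set 6) → L1-HIT  vc=[60]
6: 0x173 (blk 46, set 6) → L1-HIT  vc=[60]
7: 0x176 (blk 46, set 6) → L1-HIT  vc=[60]
8: 0x122 (blk 36, set 4) → MISS  vc=[60, 52]
9: 0x177 (blk 46, set 6) → L1-HIT  vc=[60, 52]
10: 0x151 (blk 42, set 2) → L1-HIT  vc=[60, 52]
11: 0x1a0 (blk 52, set 4) → VC-HIT  vc=[60, 36]
12: 0x1e2 (blk 60, set 4) → VC-HIT  vc=[52, 36]
13: 0x174 (blk 46, set 6) → L1-HIT  vc=[52, 36]
14: 0x153 (blk 42, set 2) → L1-HIT  vc=[52, 36]
15: 0x1e4 (blk 60, set 4) → L1-HIT  vc=[52, 36]

VC = [52, 36]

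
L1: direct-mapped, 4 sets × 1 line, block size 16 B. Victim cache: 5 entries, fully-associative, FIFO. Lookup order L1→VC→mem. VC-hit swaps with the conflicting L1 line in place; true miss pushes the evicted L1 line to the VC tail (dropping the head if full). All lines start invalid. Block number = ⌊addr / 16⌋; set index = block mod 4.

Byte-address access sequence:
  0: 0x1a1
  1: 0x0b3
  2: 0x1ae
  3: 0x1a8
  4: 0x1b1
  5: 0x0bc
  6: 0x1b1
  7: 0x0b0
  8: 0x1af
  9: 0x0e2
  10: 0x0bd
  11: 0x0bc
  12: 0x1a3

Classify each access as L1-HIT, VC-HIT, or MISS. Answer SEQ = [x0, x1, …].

  [0] addr=0x1a1 blk=26 s=2: MISS | VC []
  [1] addr=0xb3 blk=11 s=3: MISS | VC []
  [2] addr=0x1ae blk=26 s=2: L1-HIT | VC []
  [3] addr=0x1a8 blk=26 s=2: L1-HIT | VC []
  [4] addr=0x1b1 blk=27 s=3: MISS | VC [11]
  [5] addr=0xbc blk=11 s=3: VC-HIT | VC [27]
  [6] addr=0x1b1 blk=27 s=3: VC-HIT | VC [11]
  [7] addr=0xb0 blk=11 s=3: VC-HIT | VC [27]
  [8] addr=0x1af blk=26 s=2: L1-HIT | VC [27]
  [9] addr=0xe2 blk=14 s=2: MISS | VC [27, 26]
  [10] addr=0xbd blk=11 s=3: L1-HIT | VC [27, 26]
  [11] addr=0xbc blk=11 s=3: L1-HIT | VC [27, 26]
  [12] addr=0x1a3 blk=26 s=2: VC-HIT | VC [27, 14]

SEQ = [MISS, MISS, L1-HIT, L1-HIT, MISS, VC-HIT, VC-HIT, VC-HIT, L1-HIT, MISS, L1-HIT, L1-HIT, VC-HIT]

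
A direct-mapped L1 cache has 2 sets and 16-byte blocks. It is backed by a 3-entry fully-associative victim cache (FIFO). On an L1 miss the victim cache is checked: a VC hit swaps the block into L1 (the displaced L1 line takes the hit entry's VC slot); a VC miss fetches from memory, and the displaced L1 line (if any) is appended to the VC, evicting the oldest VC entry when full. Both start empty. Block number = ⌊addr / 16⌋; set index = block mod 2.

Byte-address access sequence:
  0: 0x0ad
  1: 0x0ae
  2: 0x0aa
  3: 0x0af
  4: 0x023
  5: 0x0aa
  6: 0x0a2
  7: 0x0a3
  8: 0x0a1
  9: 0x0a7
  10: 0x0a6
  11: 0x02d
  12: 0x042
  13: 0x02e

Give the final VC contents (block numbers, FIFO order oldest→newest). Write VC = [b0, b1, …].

VC = [10, 4]

#0 0xad→b10/s0 MISS; vc=[]
#1 0xae→b10/s0 L1-HIT; vc=[]
#2 0xaa→b10/s0 L1-HIT; vc=[]
#3 0xaf→b10/s0 L1-HIT; vc=[]
#4 0x23→b2/s0 MISS; vc=[10]
#5 0xaa→b10/s0 VC-HIT; vc=[2]
#6 0xa2→b10/s0 L1-HIT; vc=[2]
#7 0xa3→b10/s0 L1-HIT; vc=[2]
#8 0xa1→b10/s0 L1-HIT; vc=[2]
#9 0xa7→b10/s0 L1-HIT; vc=[2]
#10 0xa6→b10/s0 L1-HIT; vc=[2]
#11 0x2d→b2/s0 VC-HIT; vc=[10]
#12 0x42→b4/s0 MISS; vc=[10,2]
#13 0x2e→b2/s0 VC-HIT; vc=[10,4]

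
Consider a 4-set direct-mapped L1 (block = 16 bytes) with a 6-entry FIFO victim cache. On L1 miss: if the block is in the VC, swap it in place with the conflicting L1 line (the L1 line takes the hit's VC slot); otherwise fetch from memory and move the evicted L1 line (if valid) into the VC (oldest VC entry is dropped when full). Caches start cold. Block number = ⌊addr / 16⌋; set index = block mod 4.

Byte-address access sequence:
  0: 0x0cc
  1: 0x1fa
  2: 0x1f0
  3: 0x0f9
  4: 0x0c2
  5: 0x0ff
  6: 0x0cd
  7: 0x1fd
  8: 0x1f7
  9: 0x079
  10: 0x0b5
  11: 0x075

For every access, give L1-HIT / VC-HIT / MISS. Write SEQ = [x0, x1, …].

SEQ = [MISS, MISS, L1-HIT, MISS, L1-HIT, L1-HIT, L1-HIT, VC-HIT, L1-HIT, MISS, MISS, VC-HIT]

0: 0xcc (blk 12, set 0) → MISS  vc=[]
1: 0x1fa (blk 31, set 3) → MISS  vc=[]
2: 0x1f0 (blk 31, set 3) → L1-HIT  vc=[]
3: 0xf9 (blk 15, set 3) → MISS  vc=[31]
4: 0xc2 (blk 12, set 0) → L1-HIT  vc=[31]
5: 0xff (blk 15, set 3) → L1-HIT  vc=[31]
6: 0xcd (blk 12, set 0) → L1-HIT  vc=[31]
7: 0x1fd (blk 31, set 3) → VC-HIT  vc=[15]
8: 0x1f7 (blk 31, set 3) → L1-HIT  vc=[15]
9: 0x79 (blk 7, set 3) → MISS  vc=[15, 31]
10: 0xb5 (blk 11, set 3) → MISS  vc=[15, 31, 7]
11: 0x75 (blk 7, set 3) → VC-HIT  vc=[15, 31, 11]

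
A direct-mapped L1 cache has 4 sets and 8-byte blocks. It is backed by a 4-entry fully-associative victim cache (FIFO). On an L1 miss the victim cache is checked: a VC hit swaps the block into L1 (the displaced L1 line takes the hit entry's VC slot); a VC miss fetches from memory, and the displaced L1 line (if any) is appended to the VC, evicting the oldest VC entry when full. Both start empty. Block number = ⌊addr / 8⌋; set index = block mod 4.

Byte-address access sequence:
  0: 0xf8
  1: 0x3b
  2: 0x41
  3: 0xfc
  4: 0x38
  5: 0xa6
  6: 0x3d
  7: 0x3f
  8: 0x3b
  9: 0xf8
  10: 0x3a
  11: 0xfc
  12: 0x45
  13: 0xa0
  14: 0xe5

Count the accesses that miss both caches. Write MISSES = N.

0: 0xf8 (blk 31, set 3) → MISS  vc=[]
1: 0x3b (blk 7, set 3) → MISS  vc=[31]
2: 0x41 (blk 8, set 0) → MISS  vc=[31]
3: 0xfc (blk 31, set 3) → VC-HIT  vc=[7]
4: 0x38 (blk 7, set 3) → VC-HIT  vc=[31]
5: 0xa6 (blk 20, set 0) → MISS  vc=[31, 8]
6: 0x3d (blk 7, set 3) → L1-HIT  vc=[31, 8]
7: 0x3f (blk 7, set 3) → L1-HIT  vc=[31, 8]
8: 0x3b (blk 7, set 3) → L1-HIT  vc=[31, 8]
9: 0xf8 (blk 31, set 3) → VC-HIT  vc=[7, 8]
10: 0x3a (blk 7, set 3) → VC-HIT  vc=[31, 8]
11: 0xfc (blk 31, set 3) → VC-HIT  vc=[7, 8]
12: 0x45 (blk 8, set 0) → VC-HIT  vc=[7, 20]
13: 0xa0 (blk 20, set 0) → VC-HIT  vc=[7, 8]
14: 0xe5 (blk 28, set 0) → MISS  vc=[7, 8, 20]

MISSES = 5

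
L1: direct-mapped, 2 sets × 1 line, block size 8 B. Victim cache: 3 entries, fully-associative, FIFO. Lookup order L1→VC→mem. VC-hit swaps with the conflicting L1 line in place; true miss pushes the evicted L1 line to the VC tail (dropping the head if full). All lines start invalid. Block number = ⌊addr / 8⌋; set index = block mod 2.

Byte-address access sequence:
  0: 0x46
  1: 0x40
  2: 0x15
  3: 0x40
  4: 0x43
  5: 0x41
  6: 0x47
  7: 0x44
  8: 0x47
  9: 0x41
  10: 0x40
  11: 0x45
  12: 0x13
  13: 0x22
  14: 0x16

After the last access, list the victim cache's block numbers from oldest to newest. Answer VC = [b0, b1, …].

VC = [8, 4]

  [0] addr=0x46 blk=8 s=0: MISS | VC []
  [1] addr=0x40 blk=8 s=0: L1-HIT | VC []
  [2] addr=0x15 blk=2 s=0: MISS | VC [8]
  [3] addr=0x40 blk=8 s=0: VC-HIT | VC [2]
  [4] addr=0x43 blk=8 s=0: L1-HIT | VC [2]
  [5] addr=0x41 blk=8 s=0: L1-HIT | VC [2]
  [6] addr=0x47 blk=8 s=0: L1-HIT | VC [2]
  [7] addr=0x44 blk=8 s=0: L1-HIT | VC [2]
  [8] addr=0x47 blk=8 s=0: L1-HIT | VC [2]
  [9] addr=0x41 blk=8 s=0: L1-HIT | VC [2]
  [10] addr=0x40 blk=8 s=0: L1-HIT | VC [2]
  [11] addr=0x45 blk=8 s=0: L1-HIT | VC [2]
  [12] addr=0x13 blk=2 s=0: VC-HIT | VC [8]
  [13] addr=0x22 blk=4 s=0: MISS | VC [8, 2]
  [14] addr=0x16 blk=2 s=0: VC-HIT | VC [8, 4]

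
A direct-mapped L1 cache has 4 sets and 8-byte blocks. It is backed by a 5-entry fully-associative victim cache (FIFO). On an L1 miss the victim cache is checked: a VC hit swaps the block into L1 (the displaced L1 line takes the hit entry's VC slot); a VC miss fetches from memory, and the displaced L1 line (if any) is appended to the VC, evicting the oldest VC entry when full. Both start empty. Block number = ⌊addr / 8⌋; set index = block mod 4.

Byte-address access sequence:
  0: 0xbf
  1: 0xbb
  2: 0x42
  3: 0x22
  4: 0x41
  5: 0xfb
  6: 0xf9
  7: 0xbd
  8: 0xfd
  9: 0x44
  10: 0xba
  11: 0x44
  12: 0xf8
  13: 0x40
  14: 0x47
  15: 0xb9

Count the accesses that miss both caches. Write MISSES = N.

MISSES = 4

#0 0xbf→b23/s3 MISS; vc=[]
#1 0xbb→b23/s3 L1-HIT; vc=[]
#2 0x42→b8/s0 MISS; vc=[]
#3 0x22→b4/s0 MISS; vc=[8]
#4 0x41→b8/s0 VC-HIT; vc=[4]
#5 0xfb→b31/s3 MISS; vc=[4,23]
#6 0xf9→b31/s3 L1-HIT; vc=[4,23]
#7 0xbd→b23/s3 VC-HIT; vc=[4,31]
#8 0xfd→b31/s3 VC-HIT; vc=[4,23]
#9 0x44→b8/s0 L1-HIT; vc=[4,23]
#10 0xba→b23/s3 VC-HIT; vc=[4,31]
#11 0x44→b8/s0 L1-HIT; vc=[4,31]
#12 0xf8→b31/s3 VC-HIT; vc=[4,23]
#13 0x40→b8/s0 L1-HIT; vc=[4,23]
#14 0x47→b8/s0 L1-HIT; vc=[4,23]
#15 0xb9→b23/s3 VC-HIT; vc=[4,31]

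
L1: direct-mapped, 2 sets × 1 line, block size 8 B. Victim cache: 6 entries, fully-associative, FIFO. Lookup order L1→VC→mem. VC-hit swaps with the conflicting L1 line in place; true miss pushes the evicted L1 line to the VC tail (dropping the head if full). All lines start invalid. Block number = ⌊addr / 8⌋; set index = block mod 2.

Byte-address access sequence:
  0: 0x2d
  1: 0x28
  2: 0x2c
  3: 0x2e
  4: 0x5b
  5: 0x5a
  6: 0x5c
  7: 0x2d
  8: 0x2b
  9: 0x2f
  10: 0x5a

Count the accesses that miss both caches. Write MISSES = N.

#0 0x2d→b5/s1 MISS; vc=[]
#1 0x28→b5/s1 L1-HIT; vc=[]
#2 0x2c→b5/s1 L1-HIT; vc=[]
#3 0x2e→b5/s1 L1-HIT; vc=[]
#4 0x5b→b11/s1 MISS; vc=[5]
#5 0x5a→b11/s1 L1-HIT; vc=[5]
#6 0x5c→b11/s1 L1-HIT; vc=[5]
#7 0x2d→b5/s1 VC-HIT; vc=[11]
#8 0x2b→b5/s1 L1-HIT; vc=[11]
#9 0x2f→b5/s1 L1-HIT; vc=[11]
#10 0x5a→b11/s1 VC-HIT; vc=[5]

MISSES = 2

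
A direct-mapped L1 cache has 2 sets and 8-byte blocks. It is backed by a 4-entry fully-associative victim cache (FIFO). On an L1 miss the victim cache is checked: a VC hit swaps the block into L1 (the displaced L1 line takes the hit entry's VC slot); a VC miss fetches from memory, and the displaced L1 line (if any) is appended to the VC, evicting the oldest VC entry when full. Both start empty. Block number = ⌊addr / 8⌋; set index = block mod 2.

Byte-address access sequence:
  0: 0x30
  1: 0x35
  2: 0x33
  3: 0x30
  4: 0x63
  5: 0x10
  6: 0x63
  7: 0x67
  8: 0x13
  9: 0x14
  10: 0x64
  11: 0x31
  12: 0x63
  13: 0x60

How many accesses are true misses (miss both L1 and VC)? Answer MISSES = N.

MISSES = 3

  [0] addr=0x30 blk=6 s=0: MISS | VC []
  [1] addr=0x35 blk=6 s=0: L1-HIT | VC []
  [2] addr=0x33 blk=6 s=0: L1-HIT | VC []
  [3] addr=0x30 blk=6 s=0: L1-HIT | VC []
  [4] addr=0x63 blk=12 s=0: MISS | VC [6]
  [5] addr=0x10 blk=2 s=0: MISS | VC [6, 12]
  [6] addr=0x63 blk=12 s=0: VC-HIT | VC [6, 2]
  [7] addr=0x67 blk=12 s=0: L1-HIT | VC [6, 2]
  [8] addr=0x13 blk=2 s=0: VC-HIT | VC [6, 12]
  [9] addr=0x14 blk=2 s=0: L1-HIT | VC [6, 12]
  [10] addr=0x64 blk=12 s=0: VC-HIT | VC [6, 2]
  [11] addr=0x31 blk=6 s=0: VC-HIT | VC [12, 2]
  [12] addr=0x63 blk=12 s=0: VC-HIT | VC [6, 2]
  [13] addr=0x60 blk=12 s=0: L1-HIT | VC [6, 2]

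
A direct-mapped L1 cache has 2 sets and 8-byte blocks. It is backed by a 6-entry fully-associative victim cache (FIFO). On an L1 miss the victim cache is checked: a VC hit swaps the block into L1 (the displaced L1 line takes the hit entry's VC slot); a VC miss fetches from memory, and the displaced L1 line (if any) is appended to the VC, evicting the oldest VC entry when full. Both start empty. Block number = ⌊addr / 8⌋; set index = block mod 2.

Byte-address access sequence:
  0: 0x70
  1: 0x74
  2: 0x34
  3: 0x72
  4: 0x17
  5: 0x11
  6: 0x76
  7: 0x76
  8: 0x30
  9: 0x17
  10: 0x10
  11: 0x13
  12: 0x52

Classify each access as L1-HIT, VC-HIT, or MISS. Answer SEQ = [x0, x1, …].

SEQ = [MISS, L1-HIT, MISS, VC-HIT, MISS, L1-HIT, VC-HIT, L1-HIT, VC-HIT, VC-HIT, L1-HIT, L1-HIT, MISS]

#0 0x70→b14/s0 MISS; vc=[]
#1 0x74→b14/s0 L1-HIT; vc=[]
#2 0x34→b6/s0 MISS; vc=[14]
#3 0x72→b14/s0 VC-HIT; vc=[6]
#4 0x17→b2/s0 MISS; vc=[6,14]
#5 0x11→b2/s0 L1-HIT; vc=[6,14]
#6 0x76→b14/s0 VC-HIT; vc=[6,2]
#7 0x76→b14/s0 L1-HIT; vc=[6,2]
#8 0x30→b6/s0 VC-HIT; vc=[14,2]
#9 0x17→b2/s0 VC-HIT; vc=[14,6]
#10 0x10→b2/s0 L1-HIT; vc=[14,6]
#11 0x13→b2/s0 L1-HIT; vc=[14,6]
#12 0x52→b10/s0 MISS; vc=[14,6,2]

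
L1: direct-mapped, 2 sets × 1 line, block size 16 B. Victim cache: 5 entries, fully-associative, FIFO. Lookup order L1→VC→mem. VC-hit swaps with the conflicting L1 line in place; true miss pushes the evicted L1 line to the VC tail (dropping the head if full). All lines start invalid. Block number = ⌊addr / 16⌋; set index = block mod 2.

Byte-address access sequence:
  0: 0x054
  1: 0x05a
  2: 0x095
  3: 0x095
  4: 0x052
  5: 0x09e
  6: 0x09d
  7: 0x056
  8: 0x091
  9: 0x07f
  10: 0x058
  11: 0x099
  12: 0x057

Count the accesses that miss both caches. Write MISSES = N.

#0 0x54→b5/s1 MISS; vc=[]
#1 0x5a→b5/s1 L1-HIT; vc=[]
#2 0x95→b9/s1 MISS; vc=[5]
#3 0x95→b9/s1 L1-HIT; vc=[5]
#4 0x52→b5/s1 VC-HIT; vc=[9]
#5 0x9e→b9/s1 VC-HIT; vc=[5]
#6 0x9d→b9/s1 L1-HIT; vc=[5]
#7 0x56→b5/s1 VC-HIT; vc=[9]
#8 0x91→b9/s1 VC-HIT; vc=[5]
#9 0x7f→b7/s1 MISS; vc=[5,9]
#10 0x58→b5/s1 VC-HIT; vc=[7,9]
#11 0x99→b9/s1 VC-HIT; vc=[7,5]
#12 0x57→b5/s1 VC-HIT; vc=[7,9]

MISSES = 3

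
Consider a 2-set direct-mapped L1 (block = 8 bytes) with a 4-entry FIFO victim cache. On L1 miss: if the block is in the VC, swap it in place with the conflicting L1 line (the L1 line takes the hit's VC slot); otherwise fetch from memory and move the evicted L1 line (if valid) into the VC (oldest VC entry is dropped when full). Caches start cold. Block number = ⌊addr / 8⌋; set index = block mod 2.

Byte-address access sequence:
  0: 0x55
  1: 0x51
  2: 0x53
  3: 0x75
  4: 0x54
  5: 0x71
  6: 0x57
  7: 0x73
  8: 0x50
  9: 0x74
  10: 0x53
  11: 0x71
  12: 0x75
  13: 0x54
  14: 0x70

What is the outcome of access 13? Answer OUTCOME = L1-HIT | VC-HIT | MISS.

OUTCOME = VC-HIT

#0 0x55→b10/s0 MISS; vc=[]
#1 0x51→b10/s0 L1-HIT; vc=[]
#2 0x53→b10/s0 L1-HIT; vc=[]
#3 0x75→b14/s0 MISS; vc=[10]
#4 0x54→b10/s0 VC-HIT; vc=[14]
#5 0x71→b14/s0 VC-HIT; vc=[10]
#6 0x57→b10/s0 VC-HIT; vc=[14]
#7 0x73→b14/s0 VC-HIT; vc=[10]
#8 0x50→b10/s0 VC-HIT; vc=[14]
#9 0x74→b14/s0 VC-HIT; vc=[10]
#10 0x53→b10/s0 VC-HIT; vc=[14]
#11 0x71→b14/s0 VC-HIT; vc=[10]
#12 0x75→b14/s0 L1-HIT; vc=[10]
#13 0x54→b10/s0 VC-HIT; vc=[14]
#14 0x70→b14/s0 VC-HIT; vc=[10]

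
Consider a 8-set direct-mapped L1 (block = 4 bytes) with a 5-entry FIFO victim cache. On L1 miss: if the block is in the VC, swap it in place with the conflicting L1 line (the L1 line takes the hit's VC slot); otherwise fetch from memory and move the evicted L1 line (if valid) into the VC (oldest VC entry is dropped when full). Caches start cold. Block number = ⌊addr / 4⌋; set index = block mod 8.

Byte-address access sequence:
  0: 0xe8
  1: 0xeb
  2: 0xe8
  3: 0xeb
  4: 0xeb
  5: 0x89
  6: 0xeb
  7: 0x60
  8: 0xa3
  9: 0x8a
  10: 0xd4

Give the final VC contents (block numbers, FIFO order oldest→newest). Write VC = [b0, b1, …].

VC = [58, 24]

  [0] addr=0xe8 blk=58 s=2: MISS | VC []
  [1] addr=0xeb blk=58 s=2: L1-HIT | VC []
  [2] addr=0xe8 blk=58 s=2: L1-HIT | VC []
  [3] addr=0xeb blk=58 s=2: L1-HIT | VC []
  [4] addr=0xeb blk=58 s=2: L1-HIT | VC []
  [5] addr=0x89 blk=34 s=2: MISS | VC [58]
  [6] addr=0xeb blk=58 s=2: VC-HIT | VC [34]
  [7] addr=0x60 blk=24 s=0: MISS | VC [34]
  [8] addr=0xa3 blk=40 s=0: MISS | VC [34, 24]
  [9] addr=0x8a blk=34 s=2: VC-HIT | VC [58, 24]
  [10] addr=0xd4 blk=53 s=5: MISS | VC [58, 24]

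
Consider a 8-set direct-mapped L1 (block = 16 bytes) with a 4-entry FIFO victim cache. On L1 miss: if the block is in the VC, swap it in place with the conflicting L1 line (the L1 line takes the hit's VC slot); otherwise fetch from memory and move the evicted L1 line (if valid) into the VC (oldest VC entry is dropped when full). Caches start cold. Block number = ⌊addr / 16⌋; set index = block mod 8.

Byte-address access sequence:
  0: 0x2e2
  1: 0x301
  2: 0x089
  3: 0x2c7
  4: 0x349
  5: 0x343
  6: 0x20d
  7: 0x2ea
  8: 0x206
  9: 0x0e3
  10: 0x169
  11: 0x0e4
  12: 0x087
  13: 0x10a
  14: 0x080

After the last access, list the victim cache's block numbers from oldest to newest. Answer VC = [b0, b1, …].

0: 0x2e2 (blk 46, set 6) → MISS  vc=[]
1: 0x301 (blk 48, set 0) → MISS  vc=[]
2: 0x89 (blk 8, set 0) → MISS  vc=[48]
3: 0x2c7 (blk 44, set 4) → MISS  vc=[48]
4: 0x349 (blk 52, set 4) → MISS  vc=[48, 44]
5: 0x343 (blk 52, set 4) → L1-HIT  vc=[48, 44]
6: 0x20d (blk 32, set 0) → MISS  vc=[48, 44, 8]
7: 0x2ea (blk 46, set 6) → L1-HIT  vc=[48, 44, 8]
8: 0x206 (blk 32, set 0) → L1-HIT  vc=[48, 44, 8]
9: 0xe3 (blk 14, set 6) → MISS  vc=[48, 44, 8, 46]
10: 0x169 (blk 22, set 6) → MISS  vc=[44, 8, 46, 14]
11: 0xe4 (blk 14, set 6) → VC-HIT  vc=[44, 8, 46, 22]
12: 0x87 (blk 8, set 0) → VC-HIT  vc=[44, 32, 46, 22]
13: 0x10a (blk 16, set 0) → MISS  vc=[32, 46, 22, 8]
14: 0x80 (blk 8, set 0) → VC-HIT  vc=[32, 46, 22, 16]

VC = [32, 46, 22, 16]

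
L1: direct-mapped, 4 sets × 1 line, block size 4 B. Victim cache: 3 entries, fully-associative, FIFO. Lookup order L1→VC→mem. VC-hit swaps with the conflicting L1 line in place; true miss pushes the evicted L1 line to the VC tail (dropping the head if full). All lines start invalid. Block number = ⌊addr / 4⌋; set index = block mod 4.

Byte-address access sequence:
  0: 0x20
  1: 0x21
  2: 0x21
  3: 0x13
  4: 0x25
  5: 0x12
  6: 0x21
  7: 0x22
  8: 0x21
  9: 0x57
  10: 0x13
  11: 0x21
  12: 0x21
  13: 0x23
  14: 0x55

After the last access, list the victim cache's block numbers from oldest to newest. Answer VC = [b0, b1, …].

#0 0x20→b8/s0 MISS; vc=[]
#1 0x21→b8/s0 L1-HIT; vc=[]
#2 0x21→b8/s0 L1-HIT; vc=[]
#3 0x13→b4/s0 MISS; vc=[8]
#4 0x25→b9/s1 MISS; vc=[8]
#5 0x12→b4/s0 L1-HIT; vc=[8]
#6 0x21→b8/s0 VC-HIT; vc=[4]
#7 0x22→b8/s0 L1-HIT; vc=[4]
#8 0x21→b8/s0 L1-HIT; vc=[4]
#9 0x57→b21/s1 MISS; vc=[4,9]
#10 0x13→b4/s0 VC-HIT; vc=[8,9]
#11 0x21→b8/s0 VC-HIT; vc=[4,9]
#12 0x21→b8/s0 L1-HIT; vc=[4,9]
#13 0x23→b8/s0 L1-HIT; vc=[4,9]
#14 0x55→b21/s1 L1-HIT; vc=[4,9]

VC = [4, 9]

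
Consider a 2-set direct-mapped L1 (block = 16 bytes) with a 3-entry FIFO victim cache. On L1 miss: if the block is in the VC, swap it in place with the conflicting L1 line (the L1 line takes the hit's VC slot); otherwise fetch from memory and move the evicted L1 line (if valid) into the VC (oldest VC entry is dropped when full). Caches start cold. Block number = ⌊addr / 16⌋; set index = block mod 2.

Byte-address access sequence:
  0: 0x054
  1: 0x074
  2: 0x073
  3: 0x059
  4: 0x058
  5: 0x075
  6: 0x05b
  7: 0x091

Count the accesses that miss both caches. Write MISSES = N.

MISSES = 3

0: 0x54 (blk 5, set 1) → MISS  vc=[]
1: 0x74 (blk 7, set 1) → MISS  vc=[5]
2: 0x73 (blk 7, set 1) → L1-HIT  vc=[5]
3: 0x59 (blk 5, set 1) → VC-HIT  vc=[7]
4: 0x58 (blk 5, set 1) → L1-HIT  vc=[7]
5: 0x75 (blk 7, set 1) → VC-HIT  vc=[5]
6: 0x5b (blk 5, set 1) → VC-HIT  vc=[7]
7: 0x91 (blk 9, set 1) → MISS  vc=[7, 5]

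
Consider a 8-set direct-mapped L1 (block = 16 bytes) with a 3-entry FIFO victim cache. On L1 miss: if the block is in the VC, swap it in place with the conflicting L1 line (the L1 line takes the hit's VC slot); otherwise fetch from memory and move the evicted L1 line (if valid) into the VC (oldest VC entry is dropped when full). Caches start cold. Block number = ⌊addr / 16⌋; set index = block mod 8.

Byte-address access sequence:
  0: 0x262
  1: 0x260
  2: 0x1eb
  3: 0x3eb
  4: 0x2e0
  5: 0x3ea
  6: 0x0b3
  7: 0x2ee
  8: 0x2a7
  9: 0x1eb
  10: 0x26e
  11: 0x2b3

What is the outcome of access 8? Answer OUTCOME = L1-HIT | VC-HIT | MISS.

0: 0x262 (blk 38, set 6) → MISS  vc=[]
1: 0x260 (blk 38, set 6) → L1-HIT  vc=[]
2: 0x1eb (blk 30, set 6) → MISS  vc=[38]
3: 0x3eb (blk 62, set 6) → MISS  vc=[38, 30]
4: 0x2e0 (blk 46, set 6) → MISS  vc=[38, 30, 62]
5: 0x3ea (blk 62, set 6) → VC-HIT  vc=[38, 30, 46]
6: 0xb3 (blk 11, set 3) → MISS  vc=[38, 30, 46]
7: 0x2ee (blk 46, set 6) → VC-HIT  vc=[38, 30, 62]
8: 0x2a7 (blk 42, set 2) → MISS  vc=[38, 30, 62]
9: 0x1eb (blk 30, set 6) → VC-HIT  vc=[38, 46, 62]
10: 0x26e (blk 38, set 6) → VC-HIT  vc=[30, 46, 62]
11: 0x2b3 (blk 43, set 3) → MISS  vc=[46, 62, 11]

OUTCOME = MISS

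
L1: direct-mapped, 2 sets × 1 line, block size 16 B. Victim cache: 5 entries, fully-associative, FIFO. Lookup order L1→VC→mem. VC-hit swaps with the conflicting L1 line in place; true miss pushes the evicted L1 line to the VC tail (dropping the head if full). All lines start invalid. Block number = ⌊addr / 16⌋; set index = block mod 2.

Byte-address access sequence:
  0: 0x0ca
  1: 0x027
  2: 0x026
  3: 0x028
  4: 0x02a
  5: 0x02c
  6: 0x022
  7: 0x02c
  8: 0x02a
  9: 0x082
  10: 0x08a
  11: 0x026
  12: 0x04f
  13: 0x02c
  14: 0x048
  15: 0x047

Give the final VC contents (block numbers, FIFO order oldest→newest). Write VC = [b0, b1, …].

0: 0xca (blk 12, set 0) → MISS  vc=[]
1: 0x27 (blk 2, set 0) → MISS  vc=[12]
2: 0x26 (blk 2, set 0) → L1-HIT  vc=[12]
3: 0x28 (blk 2, set 0) → L1-HIT  vc=[12]
4: 0x2a (blk 2, set 0) → L1-HIT  vc=[12]
5: 0x2c (blk 2, set 0) → L1-HIT  vc=[12]
6: 0x22 (blk 2, set 0) → L1-HIT  vc=[12]
7: 0x2c (blk 2, set 0) → L1-HIT  vc=[12]
8: 0x2a (blk 2, set 0) → L1-HIT  vc=[12]
9: 0x82 (blk 8, set 0) → MISS  vc=[12, 2]
10: 0x8a (blk 8, set 0) → L1-HIT  vc=[12, 2]
11: 0x26 (blk 2, set 0) → VC-HIT  vc=[12, 8]
12: 0x4f (blk 4, set 0) → MISS  vc=[12, 8, 2]
13: 0x2c (blk 2, set 0) → VC-HIT  vc=[12, 8, 4]
14: 0x48 (blk 4, set 0) → VC-HIT  vc=[12, 8, 2]
15: 0x47 (blk 4, set 0) → L1-HIT  vc=[12, 8, 2]

VC = [12, 8, 2]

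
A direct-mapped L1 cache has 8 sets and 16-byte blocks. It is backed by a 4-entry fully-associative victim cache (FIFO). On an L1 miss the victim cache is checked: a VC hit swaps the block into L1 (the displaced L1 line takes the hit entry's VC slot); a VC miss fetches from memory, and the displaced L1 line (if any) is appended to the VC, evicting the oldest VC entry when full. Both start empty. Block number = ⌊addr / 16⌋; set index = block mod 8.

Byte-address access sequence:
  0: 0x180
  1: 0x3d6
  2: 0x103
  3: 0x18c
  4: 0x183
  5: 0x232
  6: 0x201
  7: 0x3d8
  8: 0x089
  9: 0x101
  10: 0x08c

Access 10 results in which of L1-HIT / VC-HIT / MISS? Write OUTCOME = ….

0: 0x180 (blk 24, set 0) → MISS  vc=[]
1: 0x3d6 (blk 61, set 5) → MISS  vc=[]
2: 0x103 (blk 16, set 0) → MISS  vc=[24]
3: 0x18c (blk 24, set 0) → VC-HIT  vc=[16]
4: 0x183 (blk 24, set 0) → L1-HIT  vc=[16]
5: 0x232 (blk 35, set 3) → MISS  vc=[16]
6: 0x201 (blk 32, set 0) → MISS  vc=[16, 24]
7: 0x3d8 (blk 61, set 5) → L1-HIT  vc=[16, 24]
8: 0x89 (blk 8, set 0) → MISS  vc=[16, 24, 32]
9: 0x101 (blk 16, set 0) → VC-HIT  vc=[8, 24, 32]
10: 0x8c (blk 8, set 0) → VC-HIT  vc=[16, 24, 32]

OUTCOME = VC-HIT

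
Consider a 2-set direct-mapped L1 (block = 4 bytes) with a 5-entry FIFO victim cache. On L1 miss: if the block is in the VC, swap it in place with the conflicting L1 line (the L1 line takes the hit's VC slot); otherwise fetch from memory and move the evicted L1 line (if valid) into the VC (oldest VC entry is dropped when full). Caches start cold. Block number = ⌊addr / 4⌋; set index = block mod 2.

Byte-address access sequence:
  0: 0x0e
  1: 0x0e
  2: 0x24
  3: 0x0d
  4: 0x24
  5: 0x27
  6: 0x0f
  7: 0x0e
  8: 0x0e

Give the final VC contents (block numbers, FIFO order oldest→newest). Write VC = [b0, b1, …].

0: 0xe (blk 3, set 1) → MISS  vc=[]
1: 0xe (blk 3, set 1) → L1-HIT  vc=[]
2: 0x24 (blk 9, set 1) → MISS  vc=[3]
3: 0xd (blk 3, set 1) → VC-HIT  vc=[9]
4: 0x24 (blk 9, set 1) → VC-HIT  vc=[3]
5: 0x27 (blk 9, set 1) → L1-HIT  vc=[3]
6: 0xf (blk 3, set 1) → VC-HIT  vc=[9]
7: 0xe (blk 3, set 1) → L1-HIT  vc=[9]
8: 0xe (blk 3, set 1) → L1-HIT  vc=[9]

VC = [9]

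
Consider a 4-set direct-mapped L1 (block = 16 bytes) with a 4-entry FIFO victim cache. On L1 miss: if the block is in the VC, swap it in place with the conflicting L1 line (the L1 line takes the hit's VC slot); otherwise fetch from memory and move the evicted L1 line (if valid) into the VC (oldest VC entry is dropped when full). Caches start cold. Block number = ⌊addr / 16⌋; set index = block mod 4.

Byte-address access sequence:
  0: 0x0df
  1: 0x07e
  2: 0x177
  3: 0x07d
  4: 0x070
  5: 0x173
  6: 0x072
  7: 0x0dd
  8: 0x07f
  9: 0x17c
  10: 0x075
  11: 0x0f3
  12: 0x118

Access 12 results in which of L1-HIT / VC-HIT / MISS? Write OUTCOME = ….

  [0] addr=0xdf blk=13 s=1: MISS | VC []
  [1] addr=0x7e blk=7 s=3: MISS | VC []
  [2] addr=0x177 blk=23 s=3: MISS | VC [7]
  [3] addr=0x7d blk=7 s=3: VC-HIT | VC [23]
  [4] addr=0x70 blk=7 s=3: L1-HIT | VC [23]
  [5] addr=0x173 blk=23 s=3: VC-HIT | VC [7]
  [6] addr=0x72 blk=7 s=3: VC-HIT | VC [23]
  [7] addr=0xdd blk=13 s=1: L1-HIT | VC [23]
  [8] addr=0x7f blk=7 s=3: L1-HIT | VC [23]
  [9] addr=0x17c blk=23 s=3: VC-HIT | VC [7]
  [10] addr=0x75 blk=7 s=3: VC-HIT | VC [23]
  [11] addr=0xf3 blk=15 s=3: MISS | VC [23, 7]
  [12] addr=0x118 blk=17 s=1: MISS | VC [23, 7, 13]

OUTCOME = MISS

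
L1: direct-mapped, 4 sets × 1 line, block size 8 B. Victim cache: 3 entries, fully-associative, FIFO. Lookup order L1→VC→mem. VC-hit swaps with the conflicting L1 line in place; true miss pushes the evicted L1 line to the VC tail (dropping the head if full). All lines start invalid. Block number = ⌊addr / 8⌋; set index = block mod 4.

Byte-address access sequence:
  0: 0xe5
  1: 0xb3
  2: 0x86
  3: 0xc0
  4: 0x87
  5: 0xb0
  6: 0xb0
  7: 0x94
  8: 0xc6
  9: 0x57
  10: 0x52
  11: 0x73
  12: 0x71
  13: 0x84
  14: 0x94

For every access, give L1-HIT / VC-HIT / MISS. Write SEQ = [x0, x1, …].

#0 0xe5→b28/s0 MISS; vc=[]
#1 0xb3→b22/s2 MISS; vc=[]
#2 0x86→b16/s0 MISS; vc=[28]
#3 0xc0→b24/s0 MISS; vc=[28,16]
#4 0x87→b16/s0 VC-HIT; vc=[28,24]
#5 0xb0→b22/s2 L1-HIT; vc=[28,24]
#6 0xb0→b22/s2 L1-HIT; vc=[28,24]
#7 0x94→b18/s2 MISS; vc=[28,24,22]
#8 0xc6→b24/s0 VC-HIT; vc=[28,16,22]
#9 0x57→b10/s2 MISS; vc=[16,22,18]
#10 0x52→b10/s2 L1-HIT; vc=[16,22,18]
#11 0x73→b14/s2 MISS; vc=[22,18,10]
#12 0x71→b14/s2 L1-HIT; vc=[22,18,10]
#13 0x84→b16/s0 MISS; vc=[18,10,24]
#14 0x94→b18/s2 VC-HIT; vc=[14,10,24]

SEQ = [MISS, MISS, MISS, MISS, VC-HIT, L1-HIT, L1-HIT, MISS, VC-HIT, MISS, L1-HIT, MISS, L1-HIT, MISS, VC-HIT]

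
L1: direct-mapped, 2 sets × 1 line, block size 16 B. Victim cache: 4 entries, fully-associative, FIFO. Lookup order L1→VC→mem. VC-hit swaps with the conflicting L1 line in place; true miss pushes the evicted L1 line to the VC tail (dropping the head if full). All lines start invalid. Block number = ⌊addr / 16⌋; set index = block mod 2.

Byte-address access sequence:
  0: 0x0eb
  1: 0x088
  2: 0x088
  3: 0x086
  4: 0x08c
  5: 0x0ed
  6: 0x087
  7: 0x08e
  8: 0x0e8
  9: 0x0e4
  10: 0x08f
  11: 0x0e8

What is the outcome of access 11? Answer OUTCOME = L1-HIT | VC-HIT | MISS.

OUTCOME = VC-HIT

#0 0xeb→b14/s0 MISS; vc=[]
#1 0x88→b8/s0 MISS; vc=[14]
#2 0x88→b8/s0 L1-HIT; vc=[14]
#3 0x86→b8/s0 L1-HIT; vc=[14]
#4 0x8c→b8/s0 L1-HIT; vc=[14]
#5 0xed→b14/s0 VC-HIT; vc=[8]
#6 0x87→b8/s0 VC-HIT; vc=[14]
#7 0x8e→b8/s0 L1-HIT; vc=[14]
#8 0xe8→b14/s0 VC-HIT; vc=[8]
#9 0xe4→b14/s0 L1-HIT; vc=[8]
#10 0x8f→b8/s0 VC-HIT; vc=[14]
#11 0xe8→b14/s0 VC-HIT; vc=[8]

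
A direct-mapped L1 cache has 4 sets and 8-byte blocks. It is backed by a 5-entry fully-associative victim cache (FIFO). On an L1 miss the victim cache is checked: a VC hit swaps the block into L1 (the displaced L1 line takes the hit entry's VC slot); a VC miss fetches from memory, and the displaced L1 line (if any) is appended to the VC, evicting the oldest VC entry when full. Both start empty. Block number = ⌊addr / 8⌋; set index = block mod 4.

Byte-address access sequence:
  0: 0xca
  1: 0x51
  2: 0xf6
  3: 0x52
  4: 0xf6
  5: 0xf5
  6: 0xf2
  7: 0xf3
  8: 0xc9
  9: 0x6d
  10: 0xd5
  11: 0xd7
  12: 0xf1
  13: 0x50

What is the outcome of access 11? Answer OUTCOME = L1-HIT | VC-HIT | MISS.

OUTCOME = L1-HIT

0: 0xca (blk 25, set 1) → MISS  vc=[]
1: 0x51 (blk 10, set 2) → MISS  vc=[]
2: 0xf6 (blk 30, set 2) → MISS  vc=[10]
3: 0x52 (blk 10, set 2) → VC-HIT  vc=[30]
4: 0xf6 (blk 30, set 2) → VC-HIT  vc=[10]
5: 0xf5 (blk 30, set 2) → L1-HIT  vc=[10]
6: 0xf2 (blk 30, set 2) → L1-HIT  vc=[10]
7: 0xf3 (blk 30, set 2) → L1-HIT  vc=[10]
8: 0xc9 (blk 25, set 1) → L1-HIT  vc=[10]
9: 0x6d (blk 13, set 1) → MISS  vc=[10, 25]
10: 0xd5 (blk 26, set 2) → MISS  vc=[10, 25, 30]
11: 0xd7 (blk 26, set 2) → L1-HIT  vc=[10, 25, 30]
12: 0xf1 (blk 30, set 2) → VC-HIT  vc=[10, 25, 26]
13: 0x50 (blk 10, set 2) → VC-HIT  vc=[30, 25, 26]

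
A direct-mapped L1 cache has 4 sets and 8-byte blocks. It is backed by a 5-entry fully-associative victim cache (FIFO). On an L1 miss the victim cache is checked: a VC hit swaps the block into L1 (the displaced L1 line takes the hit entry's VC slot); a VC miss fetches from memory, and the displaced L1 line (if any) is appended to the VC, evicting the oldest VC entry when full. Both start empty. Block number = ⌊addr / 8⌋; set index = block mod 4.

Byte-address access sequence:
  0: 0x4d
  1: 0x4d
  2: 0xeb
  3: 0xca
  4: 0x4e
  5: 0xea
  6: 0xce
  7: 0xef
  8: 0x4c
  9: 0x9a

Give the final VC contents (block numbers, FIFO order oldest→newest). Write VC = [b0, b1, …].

#0 0x4d→b9/s1 MISS; vc=[]
#1 0x4d→b9/s1 L1-HIT; vc=[]
#2 0xeb→b29/s1 MISS; vc=[9]
#3 0xca→b25/s1 MISS; vc=[9,29]
#4 0x4e→b9/s1 VC-HIT; vc=[25,29]
#5 0xea→b29/s1 VC-HIT; vc=[25,9]
#6 0xce→b25/s1 VC-HIT; vc=[29,9]
#7 0xef→b29/s1 VC-HIT; vc=[25,9]
#8 0x4c→b9/s1 VC-HIT; vc=[25,29]
#9 0x9a→b19/s3 MISS; vc=[25,29]

VC = [25, 29]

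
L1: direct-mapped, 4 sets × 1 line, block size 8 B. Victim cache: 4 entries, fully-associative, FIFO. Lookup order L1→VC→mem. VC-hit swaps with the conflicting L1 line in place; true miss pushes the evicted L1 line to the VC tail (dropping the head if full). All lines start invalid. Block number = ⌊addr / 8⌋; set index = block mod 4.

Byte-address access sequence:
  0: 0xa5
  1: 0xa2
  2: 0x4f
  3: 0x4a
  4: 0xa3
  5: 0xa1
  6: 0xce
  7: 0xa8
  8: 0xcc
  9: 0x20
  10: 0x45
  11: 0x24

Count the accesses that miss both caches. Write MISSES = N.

MISSES = 6

  [0] addr=0xa5 blk=20 s=0: MISS | VC []
  [1] addr=0xa2 blk=20 s=0: L1-HIT | VC []
  [2] addr=0x4f blk=9 s=1: MISS | VC []
  [3] addr=0x4a blk=9 s=1: L1-HIT | VC []
  [4] addr=0xa3 blk=20 s=0: L1-HIT | VC []
  [5] addr=0xa1 blk=20 s=0: L1-HIT | VC []
  [6] addr=0xce blk=25 s=1: MISS | VC [9]
  [7] addr=0xa8 blk=21 s=1: MISS | VC [9, 25]
  [8] addr=0xcc blk=25 s=1: VC-HIT | VC [9, 21]
  [9] addr=0x20 blk=4 s=0: MISS | VC [9, 21, 20]
  [10] addr=0x45 blk=8 s=0: MISS | VC [9, 21, 20, 4]
  [11] addr=0x24 blk=4 s=0: VC-HIT | VC [9, 21, 20, 8]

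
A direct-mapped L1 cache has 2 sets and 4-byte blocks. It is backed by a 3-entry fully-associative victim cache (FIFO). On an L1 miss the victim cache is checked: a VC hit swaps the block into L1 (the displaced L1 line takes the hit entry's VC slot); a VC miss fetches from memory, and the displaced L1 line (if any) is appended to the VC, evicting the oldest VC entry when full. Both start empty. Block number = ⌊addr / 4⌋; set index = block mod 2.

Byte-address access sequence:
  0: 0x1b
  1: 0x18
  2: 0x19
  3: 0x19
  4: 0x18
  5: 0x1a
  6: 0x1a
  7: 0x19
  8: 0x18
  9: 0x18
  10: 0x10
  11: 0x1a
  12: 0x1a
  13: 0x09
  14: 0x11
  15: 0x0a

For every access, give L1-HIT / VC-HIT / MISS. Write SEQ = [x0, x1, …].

SEQ = [MISS, L1-HIT, L1-HIT, L1-HIT, L1-HIT, L1-HIT, L1-HIT, L1-HIT, L1-HIT, L1-HIT, MISS, VC-HIT, L1-HIT, MISS, VC-HIT, VC-HIT]

0: 0x1b (blk 6, set 0) → MISS  vc=[]
1: 0x18 (blk 6, set 0) → L1-HIT  vc=[]
2: 0x19 (blk 6, set 0) → L1-HIT  vc=[]
3: 0x19 (blk 6, set 0) → L1-HIT  vc=[]
4: 0x18 (blk 6, set 0) → L1-HIT  vc=[]
5: 0x1a (blk 6, set 0) → L1-HIT  vc=[]
6: 0x1a (blk 6, set 0) → L1-HIT  vc=[]
7: 0x19 (blk 6, set 0) → L1-HIT  vc=[]
8: 0x18 (blk 6, set 0) → L1-HIT  vc=[]
9: 0x18 (blk 6, set 0) → L1-HIT  vc=[]
10: 0x10 (blk 4, set 0) → MISS  vc=[6]
11: 0x1a (blk 6, set 0) → VC-HIT  vc=[4]
12: 0x1a (blk 6, set 0) → L1-HIT  vc=[4]
13: 0x9 (blk 2, set 0) → MISS  vc=[4, 6]
14: 0x11 (blk 4, set 0) → VC-HIT  vc=[2, 6]
15: 0xa (blk 2, set 0) → VC-HIT  vc=[4, 6]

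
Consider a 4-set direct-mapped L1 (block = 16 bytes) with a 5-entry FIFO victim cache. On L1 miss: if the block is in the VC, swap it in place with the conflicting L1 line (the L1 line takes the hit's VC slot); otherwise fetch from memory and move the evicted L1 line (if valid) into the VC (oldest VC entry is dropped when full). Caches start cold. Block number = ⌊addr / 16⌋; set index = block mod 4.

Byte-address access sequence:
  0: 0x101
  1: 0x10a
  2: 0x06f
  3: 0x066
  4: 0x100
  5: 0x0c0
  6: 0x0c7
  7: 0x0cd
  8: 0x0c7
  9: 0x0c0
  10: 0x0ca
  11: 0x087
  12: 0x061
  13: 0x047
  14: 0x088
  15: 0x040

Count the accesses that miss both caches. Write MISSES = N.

MISSES = 5

  [0] addr=0x101 blk=16 s=0: MISS | VC []
  [1] addr=0x10a blk=16 s=0: L1-HIT | VC []
  [2] addr=0x6f blk=6 s=2: MISS | VC []
  [3] addr=0x66 blk=6 s=2: L1-HIT | VC []
  [4] addr=0x100 blk=16 s=0: L1-HIT | VC []
  [5] addr=0xc0 blk=12 s=0: MISS | VC [16]
  [6] addr=0xc7 blk=12 s=0: L1-HIT | VC [16]
  [7] addr=0xcd blk=12 s=0: L1-HIT | VC [16]
  [8] addr=0xc7 blk=12 s=0: L1-HIT | VC [16]
  [9] addr=0xc0 blk=12 s=0: L1-HIT | VC [16]
  [10] addr=0xca blk=12 s=0: L1-HIT | VC [16]
  [11] addr=0x87 blk=8 s=0: MISS | VC [16, 12]
  [12] addr=0x61 blk=6 s=2: L1-HIT | VC [16, 12]
  [13] addr=0x47 blk=4 s=0: MISS | VC [16, 12, 8]
  [14] addr=0x88 blk=8 s=0: VC-HIT | VC [16, 12, 4]
  [15] addr=0x40 blk=4 s=0: VC-HIT | VC [16, 12, 8]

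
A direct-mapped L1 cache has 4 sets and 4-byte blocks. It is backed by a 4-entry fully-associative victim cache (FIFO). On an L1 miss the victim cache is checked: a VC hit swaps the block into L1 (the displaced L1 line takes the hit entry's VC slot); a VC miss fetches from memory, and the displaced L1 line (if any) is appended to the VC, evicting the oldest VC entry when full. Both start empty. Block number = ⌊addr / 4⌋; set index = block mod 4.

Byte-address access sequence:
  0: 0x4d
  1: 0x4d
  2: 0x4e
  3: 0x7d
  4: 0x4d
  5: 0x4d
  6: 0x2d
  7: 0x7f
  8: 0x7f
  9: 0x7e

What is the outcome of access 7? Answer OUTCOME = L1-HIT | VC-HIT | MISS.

0: 0x4d (blk 19, set 3) → MISS  vc=[]
1: 0x4d (blk 19, set 3) → L1-HIT  vc=[]
2: 0x4e (blk 19, set 3) → L1-HIT  vc=[]
3: 0x7d (blk 31, set 3) → MISS  vc=[19]
4: 0x4d (blk 19, set 3) → VC-HIT  vc=[31]
5: 0x4d (blk 19, set 3) → L1-HIT  vc=[31]
6: 0x2d (blk 11, set 3) → MISS  vc=[31, 19]
7: 0x7f (blk 31, set 3) → VC-HIT  vc=[11, 19]
8: 0x7f (blk 31, set 3) → L1-HIT  vc=[11, 19]
9: 0x7e (blk 31, set 3) → L1-HIT  vc=[11, 19]

OUTCOME = VC-HIT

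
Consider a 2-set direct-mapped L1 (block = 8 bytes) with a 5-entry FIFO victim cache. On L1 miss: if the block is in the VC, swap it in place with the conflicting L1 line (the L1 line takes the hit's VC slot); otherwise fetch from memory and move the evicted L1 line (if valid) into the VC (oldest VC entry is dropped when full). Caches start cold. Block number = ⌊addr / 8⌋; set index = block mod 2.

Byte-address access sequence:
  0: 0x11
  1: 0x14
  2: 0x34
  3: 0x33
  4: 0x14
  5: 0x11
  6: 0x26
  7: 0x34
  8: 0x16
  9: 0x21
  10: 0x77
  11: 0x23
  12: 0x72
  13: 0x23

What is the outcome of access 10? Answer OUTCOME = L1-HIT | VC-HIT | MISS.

OUTCOME = MISS

#0 0x11→b2/s0 MISS; vc=[]
#1 0x14→b2/s0 L1-HIT; vc=[]
#2 0x34→b6/s0 MISS; vc=[2]
#3 0x33→b6/s0 L1-HIT; vc=[2]
#4 0x14→b2/s0 VC-HIT; vc=[6]
#5 0x11→b2/s0 L1-HIT; vc=[6]
#6 0x26→b4/s0 MISS; vc=[6,2]
#7 0x34→b6/s0 VC-HIT; vc=[4,2]
#8 0x16→b2/s0 VC-HIT; vc=[4,6]
#9 0x21→b4/s0 VC-HIT; vc=[2,6]
#10 0x77→b14/s0 MISS; vc=[2,6,4]
#11 0x23→b4/s0 VC-HIT; vc=[2,6,14]
#12 0x72→b14/s0 VC-HIT; vc=[2,6,4]
#13 0x23→b4/s0 VC-HIT; vc=[2,6,14]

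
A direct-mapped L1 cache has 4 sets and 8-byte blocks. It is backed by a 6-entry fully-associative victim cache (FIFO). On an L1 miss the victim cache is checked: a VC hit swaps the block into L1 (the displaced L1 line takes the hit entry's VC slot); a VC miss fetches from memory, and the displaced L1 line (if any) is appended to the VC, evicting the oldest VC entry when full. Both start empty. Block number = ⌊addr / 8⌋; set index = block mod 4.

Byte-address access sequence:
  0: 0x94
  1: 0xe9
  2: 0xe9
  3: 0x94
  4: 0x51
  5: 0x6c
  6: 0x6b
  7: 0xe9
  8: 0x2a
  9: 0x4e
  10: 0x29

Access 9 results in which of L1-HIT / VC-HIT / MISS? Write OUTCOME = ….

#0 0x94→b18/s2 MISS; vc=[]
#1 0xe9→b29/s1 MISS; vc=[]
#2 0xe9→b29/s1 L1-HIT; vc=[]
#3 0x94→b18/s2 L1-HIT; vc=[]
#4 0x51→b10/s2 MISS; vc=[18]
#5 0x6c→b13/s1 MISS; vc=[18,29]
#6 0x6b→b13/s1 L1-HIT; vc=[18,29]
#7 0xe9→b29/s1 VC-HIT; vc=[18,13]
#8 0x2a→b5/s1 MISS; vc=[18,13,29]
#9 0x4e→b9/s1 MISS; vc=[18,13,29,5]
#10 0x29→b5/s1 VC-HIT; vc=[18,13,29,9]

OUTCOME = MISS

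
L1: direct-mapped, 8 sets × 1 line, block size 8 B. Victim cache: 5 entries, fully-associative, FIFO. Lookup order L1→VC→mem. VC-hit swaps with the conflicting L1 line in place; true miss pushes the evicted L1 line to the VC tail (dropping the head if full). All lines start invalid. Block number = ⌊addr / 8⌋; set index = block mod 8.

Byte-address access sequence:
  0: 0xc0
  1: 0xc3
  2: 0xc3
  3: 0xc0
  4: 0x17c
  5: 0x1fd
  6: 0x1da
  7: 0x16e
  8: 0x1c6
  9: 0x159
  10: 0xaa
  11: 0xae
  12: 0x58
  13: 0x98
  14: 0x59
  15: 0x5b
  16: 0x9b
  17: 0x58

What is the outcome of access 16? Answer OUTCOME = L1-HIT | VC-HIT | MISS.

OUTCOME = VC-HIT

  [0] addr=0xc0 blk=24 s=0: MISS | VC []
  [1] addr=0xc3 blk=24 s=0: L1-HIT | VC []
  [2] addr=0xc3 blk=24 s=0: L1-HIT | VC []
  [3] addr=0xc0 blk=24 s=0: L1-HIT | VC []
  [4] addr=0x17c blk=47 s=7: MISS | VC []
  [5] addr=0x1fd blk=63 s=7: MISS | VC [47]
  [6] addr=0x1da blk=59 s=3: MISS | VC [47]
  [7] addr=0x16e blk=45 s=5: MISS | VC [47]
  [8] addr=0x1c6 blk=56 s=0: MISS | VC [47, 24]
  [9] addr=0x159 blk=43 s=3: MISS | VC [47, 24, 59]
  [10] addr=0xaa blk=21 s=5: MISS | VC [47, 24, 59, 45]
  [11] addr=0xae blk=21 s=5: L1-HIT | VC [47, 24, 59, 45]
  [12] addr=0x58 blk=11 s=3: MISS | VC [47, 24, 59, 45, 43]
  [13] addr=0x98 blk=19 s=3: MISS | VC [24, 59, 45, 43, 11]
  [14] addr=0x59 blk=11 s=3: VC-HIT | VC [24, 59, 45, 43, 19]
  [15] addr=0x5b blk=11 s=3: L1-HIT | VC [24, 59, 45, 43, 19]
  [16] addr=0x9b blk=19 s=3: VC-HIT | VC [24, 59, 45, 43, 11]
  [17] addr=0x58 blk=11 s=3: VC-HIT | VC [24, 59, 45, 43, 19]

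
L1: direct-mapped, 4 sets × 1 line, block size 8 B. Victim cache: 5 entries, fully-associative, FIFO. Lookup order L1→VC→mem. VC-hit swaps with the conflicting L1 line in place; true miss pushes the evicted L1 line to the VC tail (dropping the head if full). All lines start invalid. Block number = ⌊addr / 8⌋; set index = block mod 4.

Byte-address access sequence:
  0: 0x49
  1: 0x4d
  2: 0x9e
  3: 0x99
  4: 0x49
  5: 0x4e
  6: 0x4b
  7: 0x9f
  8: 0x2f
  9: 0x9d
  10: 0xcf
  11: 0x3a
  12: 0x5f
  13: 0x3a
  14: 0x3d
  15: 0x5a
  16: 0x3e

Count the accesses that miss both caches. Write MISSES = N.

MISSES = 6

0: 0x49 (blk 9, set 1) → MISS  vc=[]
1: 0x4d (blk 9, set 1) → L1-HIT  vc=[]
2: 0x9e (blk 19, set 3) → MISS  vc=[]
3: 0x99 (blk 19, set 3) → L1-HIT  vc=[]
4: 0x49 (blk 9, set 1) → L1-HIT  vc=[]
5: 0x4e (blk 9, set 1) → L1-HIT  vc=[]
6: 0x4b (blk 9, set 1) → L1-HIT  vc=[]
7: 0x9f (blk 19, set 3) → L1-HIT  vc=[]
8: 0x2f (blk 5, set 1) → MISS  vc=[9]
9: 0x9d (blk 19, set 3) → L1-HIT  vc=[9]
10: 0xcf (blk 25, set 1) → MISS  vc=[9, 5]
11: 0x3a (blk 7, set 3) → MISS  vc=[9, 5, 19]
12: 0x5f (blk 11, set 3) → MISS  vc=[9, 5, 19, 7]
13: 0x3a (blk 7, set 3) → VC-HIT  vc=[9, 5, 19, 11]
14: 0x3d (blk 7, set 3) → L1-HIT  vc=[9, 5, 19, 11]
15: 0x5a (blk 11, set 3) → VC-HIT  vc=[9, 5, 19, 7]
16: 0x3e (blk 7, set 3) → VC-HIT  vc=[9, 5, 19, 11]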